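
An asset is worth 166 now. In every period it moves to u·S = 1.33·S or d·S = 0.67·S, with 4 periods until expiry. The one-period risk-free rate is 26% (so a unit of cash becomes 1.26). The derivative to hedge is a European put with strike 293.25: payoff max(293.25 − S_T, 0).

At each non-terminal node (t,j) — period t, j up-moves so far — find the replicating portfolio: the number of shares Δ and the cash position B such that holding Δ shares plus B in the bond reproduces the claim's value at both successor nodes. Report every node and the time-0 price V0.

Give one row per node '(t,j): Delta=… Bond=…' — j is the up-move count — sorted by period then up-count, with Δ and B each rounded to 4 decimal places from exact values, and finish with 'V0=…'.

(0,0): Delta=-0.2628 Bond=51.2745
(1,0): Delta=-1.0000 Bond=146.5974
(1,1): Delta=-0.2187 Bond=54.8780
(2,0): Delta=-1.0000 Bond=184.7128
(2,1): Delta=-1.0000 Bond=184.7128
(2,2): Delta=-0.1720 Bond=55.4351
(3,0): Delta=-1.0000 Bond=232.7381
(3,1): Delta=-1.0000 Bond=232.7381
(3,2): Delta=-1.0000 Bond=232.7381
(3,3): Delta=-0.1226 Bond=50.5223
V0=7.6500

Since d<R<u, set p* = (R−d)/(u−d) = 0.8939; price each node as the discounted p*-expectation of its children.
Payoff layer (t=4): V(4,0)=259.7991, V(4,1)=226.8475, V(4,2)=161.4362, V(4,3)=31.5897, V(4,4)=0.0000
Node (3,0) S=49.9267: V=(p*·226.8475+(1−p*)·259.7991)/1.26=182.8114; Δ=(226.8475−259.7991)/(66.4025−33.4509)=-1.0000; B=V−Δ·S=232.7381
Node (3,1) S=99.1081: V=(p*·161.4362+(1−p*)·226.8475)/1.26=133.6300; Δ=(161.4362−226.8475)/(131.8138−66.4025)=-1.0000; B=V−Δ·S=232.7381
Node (3,2) S=196.7371: V=(p*·31.5897+(1−p*)·161.4362)/1.26=36.0010; Δ=(31.5897−161.4362)/(261.6603−131.8138)=-1.0000; B=V−Δ·S=232.7381
Node (3,3) S=390.5377: V=(p*·0.0000+(1−p*)·31.5897)/1.26=2.6591; Δ=(0.0000−31.5897)/(519.4152−261.6603)=-0.1226; B=V−Δ·S=50.5223
Node (2,0) S=74.5174: V=(p*·133.6300+(1−p*)·182.8114)/1.26=110.1954; Δ=(133.6300−182.8114)/(99.1081−49.9267)=-1.0000; B=V−Δ·S=184.7128
Node (2,1) S=147.9226: V=(p*·36.0010+(1−p*)·133.6300)/1.26=36.7902; Δ=(36.0010−133.6300)/(196.7371−99.1081)=-1.0000; B=V−Δ·S=184.7128
Node (2,2) S=293.6374: V=(p*·2.6591+(1−p*)·36.0010)/1.26=4.9169; Δ=(2.6591−36.0010)/(390.5377−196.7371)=-0.1720; B=V−Δ·S=55.4351
Node (1,0) S=111.2200: V=(p*·36.7902+(1−p*)·110.1954)/1.26=35.3774; Δ=(36.7902−110.1954)/(147.9226−74.5174)=-1.0000; B=V−Δ·S=146.5974
Node (1,1) S=220.7800: V=(p*·4.9169+(1−p*)·36.7902)/1.26=6.5853; Δ=(4.9169−36.7902)/(293.6374−147.9226)=-0.2187; B=V−Δ·S=54.8780
Node (0,0) S=166.0000: V=(p*·6.5853+(1−p*)·35.3774)/1.26=7.6500; Δ=(6.5853−35.3774)/(220.7800−111.2200)=-0.2628; B=V−Δ·S=51.2745
Each (Δ,B) replicates both successor values, so the strategy is self-financing and V0 is arbitrage-free.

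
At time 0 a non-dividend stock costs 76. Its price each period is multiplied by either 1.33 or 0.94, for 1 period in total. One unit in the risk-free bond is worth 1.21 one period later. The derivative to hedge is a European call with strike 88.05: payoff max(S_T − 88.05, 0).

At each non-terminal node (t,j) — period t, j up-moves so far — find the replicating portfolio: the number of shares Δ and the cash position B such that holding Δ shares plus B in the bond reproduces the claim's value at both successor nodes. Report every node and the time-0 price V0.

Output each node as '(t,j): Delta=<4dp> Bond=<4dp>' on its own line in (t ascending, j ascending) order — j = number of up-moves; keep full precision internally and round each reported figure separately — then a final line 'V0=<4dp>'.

(0,0): Delta=0.4396 Bond=-25.9551
V0=7.4552

Since d<R<u, set p* = (R−d)/(u−d) = 0.6923; price each node as the discounted p*-expectation of its children.
Terminal payoffs: V(1,0)=0.0000, V(1,1)=13.0300
Node (0,0) S=76.0000: V=(p*·13.0300+(1−p*)·0.0000)/1.21=7.4552; Δ=(13.0300−0.0000)/(101.0800−71.4400)=0.4396; B=V−Δ·S=-25.9551
Each (Δ,B) replicates both successor values, so the strategy is self-financing and V0 is arbitrage-free.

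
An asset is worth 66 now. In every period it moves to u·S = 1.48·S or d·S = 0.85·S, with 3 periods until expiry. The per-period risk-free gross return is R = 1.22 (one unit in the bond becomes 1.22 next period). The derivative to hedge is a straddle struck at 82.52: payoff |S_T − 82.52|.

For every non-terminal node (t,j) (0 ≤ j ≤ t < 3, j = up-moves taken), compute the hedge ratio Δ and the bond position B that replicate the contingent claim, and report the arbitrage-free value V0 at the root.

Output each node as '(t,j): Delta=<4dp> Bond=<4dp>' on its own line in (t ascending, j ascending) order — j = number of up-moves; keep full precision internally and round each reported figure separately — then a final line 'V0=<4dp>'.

The replicating-portfolio and risk-neutral prices coincide; use p* = (1.22−0.85)/(1.48−0.85) = 0.5873 for the latter.
Terminal payoffs: V(3,0)=41.9877, V(3,1)=11.9462, V(3,2)=40.3614, V(3,3)=131.4383
(2,0): S=47.6850. Δ = (V_up−V_dn)/(S_up−S_dn) = (11.9462−41.9877)/(70.5738−40.5322) = -1.0000. V = [p*·11.9462 + (1−p*)·41.9877]/1.22 = 19.9543. B = V − Δ·S = 67.6393.
(2,1): S=83.0280. Δ = (V_up−V_dn)/(S_up−S_dn) = (40.3614−11.9462)/(122.8814−70.5738) = 0.5432. V = [p*·40.3614 + (1−p*)·11.9462]/1.22 = 23.4709. B = V − Δ·S = -21.6326.
(2,2): S=144.5664. Δ = (V_up−V_dn)/(S_up−S_dn) = (131.4383−40.3614)/(213.9583−122.8814) = 1.0000. V = [p*·131.4383 + (1−p*)·40.3614]/1.22 = 76.9271. B = V − Δ·S = -67.6393.
(1,0): S=56.1000. Δ = (V_up−V_dn)/(S_up−S_dn) = (23.4709−19.9543)/(83.0280−47.6850) = 0.0995. V = [p*·23.4709 + (1−p*)·19.9543]/1.22 = 18.0489. B = V − Δ·S = 12.4670.
(1,1): S=97.6800. Δ = (V_up−V_dn)/(S_up−S_dn) = (76.9271−23.4709)/(144.5664−83.0280) = 0.8687. V = [p*·76.9271 + (1−p*)·23.4709]/1.22 = 44.9720. B = V − Δ·S = -39.8791.
(0,0): S=66.0000. Δ = (V_up−V_dn)/(S_up−S_dn) = (44.9720−18.0489)/(97.6800−56.1000) = 0.6475. V = [p*·44.9720 + (1−p*)·18.0489]/1.22 = 27.7548. B = V − Δ·S = -14.9803.
Self-financing check: at every node Δ·S+B equals the discounted successor values.

(0,0): Delta=0.6475 Bond=-14.9803
(1,0): Delta=0.0995 Bond=12.4670
(1,1): Delta=0.8687 Bond=-39.8791
(2,0): Delta=-1.0000 Bond=67.6393
(2,1): Delta=0.5432 Bond=-21.6326
(2,2): Delta=1.0000 Bond=-67.6393
V0=27.7548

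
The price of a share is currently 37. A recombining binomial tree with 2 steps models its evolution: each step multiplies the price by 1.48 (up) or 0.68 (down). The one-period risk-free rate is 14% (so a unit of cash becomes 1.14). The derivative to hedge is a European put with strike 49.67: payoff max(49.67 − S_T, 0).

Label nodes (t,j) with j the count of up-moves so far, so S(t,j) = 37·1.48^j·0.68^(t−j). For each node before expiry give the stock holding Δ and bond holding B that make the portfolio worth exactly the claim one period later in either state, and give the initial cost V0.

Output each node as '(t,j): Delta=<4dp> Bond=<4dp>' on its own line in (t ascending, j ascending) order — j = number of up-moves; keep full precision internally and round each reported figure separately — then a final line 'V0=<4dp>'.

Since d<R<u, set p* = (R−d)/(u−d) = 0.5750; price each node as the discounted p*-expectation of its children.
Terminal values V(2,·): V(2,0)=32.5612, V(2,1)=12.4332, V(2,2)=0.0000
  t=1,j=0: stock 25.1600 → up 37.2368 (V=12.4332), down 17.1088 (V=32.5612). Price 18.4102; hedge Δ=-1.0000, bond B=43.5702.
  t=1,j=1: stock 54.7600 → up 81.0448 (V=0.0000), down 37.2368 (V=12.4332). Price 4.6352; hedge Δ=-0.2838, bond B=20.1767.
  t=0,j=0: stock 37.0000 → up 54.7600 (V=4.6352), down 25.1600 (V=18.4102). Price 9.2014; hedge Δ=-0.4654, bond B=26.4201.
Each (Δ,B) replicates both successor values, so the strategy is self-financing and V0 is arbitrage-free.

(0,0): Delta=-0.4654 Bond=26.4201
(1,0): Delta=-1.0000 Bond=43.5702
(1,1): Delta=-0.2838 Bond=20.1767
V0=9.2014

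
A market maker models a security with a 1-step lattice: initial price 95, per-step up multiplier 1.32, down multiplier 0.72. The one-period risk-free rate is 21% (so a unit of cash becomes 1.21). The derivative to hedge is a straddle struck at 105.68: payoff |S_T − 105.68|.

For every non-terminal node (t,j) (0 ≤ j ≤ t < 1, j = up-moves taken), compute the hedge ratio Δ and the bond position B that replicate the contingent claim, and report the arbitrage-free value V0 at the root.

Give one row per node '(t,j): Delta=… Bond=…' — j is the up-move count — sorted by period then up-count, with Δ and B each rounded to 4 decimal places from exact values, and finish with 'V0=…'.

(0,0): Delta=-0.3081 Bond=48.2248
V0=18.9581

Under the risk-neutral measure, an up-move has probability p* = (R−d)/(u−d) = 0.8167 and values discount at R = 1.21.
Terminal payoffs: V(1,0)=37.2800, V(1,1)=19.7200
  t=0,j=0: stock 95.0000 → up 125.4000 (V=19.7200), down 68.4000 (V=37.2800). Price 18.9581; hedge Δ=-0.3081, bond B=48.2248.
Root portfolio cost Δ·95+B reproduces V0=18.9581.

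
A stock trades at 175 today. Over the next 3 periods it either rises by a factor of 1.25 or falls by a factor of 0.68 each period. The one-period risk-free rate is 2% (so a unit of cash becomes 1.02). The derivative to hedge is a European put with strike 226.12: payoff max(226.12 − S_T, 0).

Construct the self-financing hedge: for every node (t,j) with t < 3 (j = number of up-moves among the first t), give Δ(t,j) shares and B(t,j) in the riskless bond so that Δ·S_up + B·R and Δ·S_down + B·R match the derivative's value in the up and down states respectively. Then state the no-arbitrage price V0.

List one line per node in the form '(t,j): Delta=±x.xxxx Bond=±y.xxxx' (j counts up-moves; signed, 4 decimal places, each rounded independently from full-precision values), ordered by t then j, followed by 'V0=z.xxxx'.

(0,0): Delta=-0.6034 Bond=166.8091
(1,0): Delta=-1.0000 Bond=217.3395
(1,1): Delta=-0.4575 Bond=138.2198
(2,0): Delta=-1.0000 Bond=221.6863
(2,1): Delta=-1.0000 Bond=221.6863
(2,2): Delta=-0.2578 Bond=86.3917
V0=61.2123

No-arbitrage ⇒ martingale measure with p* = (R−d)/(u−d) = 0.5965.
Terminal values V(3,·): V(3,0)=171.0944, V(3,1)=124.9700, V(3,2)=40.1825, V(3,3)=0.0000
Node (2,0) S=80.9200: V=(p*·124.9700+(1−p*)·171.0944)/1.02=140.7663; Δ=(124.9700−171.0944)/(101.1500−55.0256)=-1.0000; B=V−Δ·S=221.6863
Node (2,1) S=148.7500: V=(p*·40.1825+(1−p*)·124.9700)/1.02=72.9363; Δ=(40.1825−124.9700)/(185.9375−101.1500)=-1.0000; B=V−Δ·S=221.6863
Node (2,2) S=273.4375: V=(p*·0.0000+(1−p*)·40.1825)/1.02=15.8961; Δ=(0.0000−40.1825)/(341.7969−185.9375)=-0.2578; B=V−Δ·S=86.3917
Node (1,0) S=119.0000: V=(p*·72.9363+(1−p*)·140.7663)/1.02=98.3395; Δ=(72.9363−140.7663)/(148.7500−80.9200)=-1.0000; B=V−Δ·S=217.3395
Node (1,1) S=218.7500: V=(p*·15.8961+(1−p*)·72.9363)/1.02=38.1493; Δ=(15.8961−72.9363)/(273.4375−148.7500)=-0.4575; B=V−Δ·S=138.2198
Node (0,0) S=175.0000: V=(p*·38.1493+(1−p*)·98.3395)/1.02=61.2123; Δ=(38.1493−98.3395)/(218.7500−119.0000)=-0.6034; B=V−Δ·S=166.8091
The time-0 hedge costs 61.2123, which is the no-arbitrage price.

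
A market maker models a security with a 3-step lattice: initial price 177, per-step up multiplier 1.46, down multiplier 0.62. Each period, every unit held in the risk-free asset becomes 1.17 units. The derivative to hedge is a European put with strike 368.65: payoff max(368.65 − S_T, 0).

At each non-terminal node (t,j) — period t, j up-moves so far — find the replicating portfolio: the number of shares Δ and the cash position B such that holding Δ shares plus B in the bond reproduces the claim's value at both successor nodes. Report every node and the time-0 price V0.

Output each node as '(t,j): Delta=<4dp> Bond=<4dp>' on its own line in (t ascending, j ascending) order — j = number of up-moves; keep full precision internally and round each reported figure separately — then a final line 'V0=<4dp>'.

No-arbitrage ⇒ martingale measure with p* = (R−d)/(u−d) = 0.6548.
Payoff layer (t=3): V(3,0)=326.4659, V(3,1)=269.3134, V(3,2)=134.7282, V(3,3)=0.0000
(2,0): S=68.0388. Δ = (V_up−V_dn)/(S_up−S_dn) = (269.3134−326.4659)/(99.3366−42.1841) = -1.0000. V = [p*·269.3134 + (1−p*)·326.4659]/1.17 = 247.0467. B = V − Δ·S = 315.0855.
(2,1): S=160.2204. Δ = (V_up−V_dn)/(S_up−S_dn) = (134.7282−269.3134)/(233.9218−99.3366) = -1.0000. V = [p*·134.7282 + (1−p*)·269.3134]/1.17 = 154.8651. B = V − Δ·S = 315.0855.
(2,2): S=377.2932. Δ = (V_up−V_dn)/(S_up−S_dn) = (0.0000−134.7282)/(550.8481−233.9218) = -0.4251. V = [p*·0.0000 + (1−p*)·134.7282]/1.17 = 39.7550. B = V − Δ·S = 200.1457.
(1,0): S=109.7400. Δ = (V_up−V_dn)/(S_up−S_dn) = (154.8651−247.0467)/(160.2204−68.0388) = -1.0000. V = [p*·154.8651 + (1−p*)·247.0467]/1.17 = 159.5638. B = V − Δ·S = 269.3038.
(1,1): S=258.4200. Δ = (V_up−V_dn)/(S_up−S_dn) = (39.7550−154.8651)/(377.2932−160.2204) = -0.5303. V = [p*·39.7550 + (1−p*)·154.8651]/1.17 = 67.9448. B = V − Δ·S = 204.9806.
(0,0): S=177.0000. Δ = (V_up−V_dn)/(S_up−S_dn) = (67.9448−159.5638)/(258.4200−109.7400) = -0.6162. V = [p*·67.9448 + (1−p*)·159.5638]/1.17 = 85.1070. B = V − Δ·S = 194.1773.
The time-0 hedge costs 85.1070, which is the no-arbitrage price.

(0,0): Delta=-0.6162 Bond=194.1773
(1,0): Delta=-1.0000 Bond=269.3038
(1,1): Delta=-0.5303 Bond=204.9806
(2,0): Delta=-1.0000 Bond=315.0855
(2,1): Delta=-1.0000 Bond=315.0855
(2,2): Delta=-0.4251 Bond=200.1457
V0=85.1070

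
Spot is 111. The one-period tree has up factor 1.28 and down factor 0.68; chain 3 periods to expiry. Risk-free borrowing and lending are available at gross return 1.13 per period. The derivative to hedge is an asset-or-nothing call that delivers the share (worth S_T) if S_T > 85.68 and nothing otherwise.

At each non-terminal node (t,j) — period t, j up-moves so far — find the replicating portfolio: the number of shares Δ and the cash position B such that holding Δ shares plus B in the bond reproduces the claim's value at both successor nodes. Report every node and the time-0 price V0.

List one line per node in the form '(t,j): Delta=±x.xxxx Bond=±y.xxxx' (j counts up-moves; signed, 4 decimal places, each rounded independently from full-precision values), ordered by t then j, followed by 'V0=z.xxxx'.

Under the risk-neutral measure, an up-move has probability p* = (R−d)/(u−d) = 0.7500 and values discount at R = 1.13.
Terminal values V(3,·): V(3,0)=0.0000, V(3,1)=0.0000, V(3,2)=123.6664, V(3,3)=232.7839
Node (2,0) S=51.3264: V=(p*·0.0000+(1−p*)·0.0000)/1.13=0.0000; Δ=(0.0000−0.0000)/(65.6978−34.9020)=0.0000; B=V−Δ·S=0.0000
Node (2,1) S=96.6144: V=(p*·123.6664+(1−p*)·0.0000)/1.13=82.0795; Δ=(123.6664−0.0000)/(123.6664−65.6978)=2.1333; B=V−Δ·S=-124.0312
Node (2,2) S=181.8624: V=(p*·232.7839+(1−p*)·123.6664)/1.13=181.8624; Δ=(232.7839−123.6664)/(232.7839−123.6664)=1.0000; B=V−Δ·S=0.0000
Node (1,0) S=75.4800: V=(p*·82.0795+(1−p*)·0.0000)/1.13=54.4775; Δ=(82.0795−0.0000)/(96.6144−51.3264)=1.8124; B=V−Δ·S=-82.3216
Node (1,1) S=142.0800: V=(p*·181.8624+(1−p*)·82.0795)/1.13=138.8643; Δ=(181.8624−82.0795)/(181.8624−96.6144)=1.1705; B=V−Δ·S=-27.4405
Node (0,0) S=111.0000: V=(p*·138.8643+(1−p*)·54.4775)/1.13=104.2191; Δ=(138.8643−54.4775)/(142.0800−75.4800)=1.2671; B=V−Δ·S=-36.4255
Self-financing check: at every node Δ·S+B equals the discounted successor values.

(0,0): Delta=1.2671 Bond=-36.4255
(1,0): Delta=1.8124 Bond=-82.3216
(1,1): Delta=1.1705 Bond=-27.4405
(2,0): Delta=0.0000 Bond=0.0000
(2,1): Delta=2.1333 Bond=-124.0312
(2,2): Delta=1.0000 Bond=0.0000
V0=104.2191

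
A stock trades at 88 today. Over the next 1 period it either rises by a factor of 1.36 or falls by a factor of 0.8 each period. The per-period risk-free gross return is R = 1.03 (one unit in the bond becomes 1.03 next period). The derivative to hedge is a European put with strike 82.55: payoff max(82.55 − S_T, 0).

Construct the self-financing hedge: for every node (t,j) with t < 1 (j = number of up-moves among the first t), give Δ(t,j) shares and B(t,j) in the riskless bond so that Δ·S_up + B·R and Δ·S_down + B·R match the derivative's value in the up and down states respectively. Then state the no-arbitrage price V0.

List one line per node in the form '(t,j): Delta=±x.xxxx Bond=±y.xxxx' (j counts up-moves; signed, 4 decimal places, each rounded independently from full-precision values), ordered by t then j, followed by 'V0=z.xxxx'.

The replicating-portfolio and risk-neutral prices coincide; use p* = (1.03−0.8)/(1.36−0.8) = 0.4107 for the latter.
Terminal values V(1,·): V(1,0)=12.1500, V(1,1)=0.0000
  t=0,j=0: stock 88.0000 → up 119.6800 (V=0.0000), down 70.4000 (V=12.1500). Price 6.9513; hedge Δ=-0.2466, bond B=28.6477.
The time-0 hedge costs 6.9513, which is the no-arbitrage price.

(0,0): Delta=-0.2466 Bond=28.6477
V0=6.9513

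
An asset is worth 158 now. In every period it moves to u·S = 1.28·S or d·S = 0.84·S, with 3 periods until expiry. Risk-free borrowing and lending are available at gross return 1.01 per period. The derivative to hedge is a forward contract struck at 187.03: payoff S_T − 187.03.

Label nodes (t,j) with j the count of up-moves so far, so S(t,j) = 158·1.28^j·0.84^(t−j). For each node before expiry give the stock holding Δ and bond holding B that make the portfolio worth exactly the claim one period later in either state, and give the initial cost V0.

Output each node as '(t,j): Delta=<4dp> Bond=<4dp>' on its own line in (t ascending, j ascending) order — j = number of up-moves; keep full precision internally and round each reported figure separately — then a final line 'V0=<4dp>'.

(0,0): Delta=1.0000 Bond=-181.5295
(1,0): Delta=1.0000 Bond=-183.3448
(1,1): Delta=1.0000 Bond=-183.3448
(2,0): Delta=1.0000 Bond=-185.1782
(2,1): Delta=1.0000 Bond=-185.1782
(2,2): Delta=1.0000 Bond=-185.1782
V0=-23.5295

Under the risk-neutral measure, an up-move has probability p* = (R−d)/(u−d) = 0.3864 and values discount at R = 1.01.
Terminal payoffs: V(3,0)=-93.3828, V(3,1)=-44.3295, V(3,2)=30.4184, V(3,3)=144.3200
  t=2,j=0: stock 111.4848 → up 142.7005 (V=-44.3295), down 93.6472 (V=-93.3828). Price -73.6934; hedge Δ=1.0000, bond B=-185.1782.
  t=2,j=1: stock 169.8816 → up 217.4484 (V=30.4184), down 142.7005 (V=-44.3295). Price -15.2966; hedge Δ=1.0000, bond B=-185.1782.
  t=2,j=2: stock 258.8672 → up 331.3500 (V=144.3200), down 217.4484 (V=30.4184). Price 73.6890; hedge Δ=1.0000, bond B=-185.1782.
  t=1,j=0: stock 132.7200 → up 169.8816 (V=-15.2966), down 111.4848 (V=-73.6934). Price -50.6248; hedge Δ=1.0000, bond B=-183.3448.
  t=1,j=1: stock 202.2400 → up 258.8672 (V=73.6890), down 169.8816 (V=-15.2966). Price 18.8952; hedge Δ=1.0000, bond B=-183.3448.
  t=0,j=0: stock 158.0000 → up 202.2400 (V=18.8952), down 132.7200 (V=-50.6248). Price -23.5295; hedge Δ=1.0000, bond B=-181.5295.
The time-0 hedge costs -23.5295, which is the no-arbitrage price.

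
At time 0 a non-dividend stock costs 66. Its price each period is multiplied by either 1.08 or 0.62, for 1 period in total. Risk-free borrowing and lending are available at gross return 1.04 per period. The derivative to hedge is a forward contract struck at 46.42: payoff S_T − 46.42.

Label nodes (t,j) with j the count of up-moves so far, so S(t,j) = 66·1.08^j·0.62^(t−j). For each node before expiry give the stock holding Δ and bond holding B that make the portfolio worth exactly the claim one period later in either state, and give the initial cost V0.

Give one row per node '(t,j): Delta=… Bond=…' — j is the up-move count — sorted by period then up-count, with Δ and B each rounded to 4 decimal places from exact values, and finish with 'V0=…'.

(0,0): Delta=1.0000 Bond=-44.6346
V0=21.3654

No-arbitrage ⇒ martingale measure with p* = (R−d)/(u−d) = 0.9130.
Terminal payoffs: V(1,0)=-5.5000, V(1,1)=24.8600
Node (0,0) S=66.0000: V=(p*·24.8600+(1−p*)·-5.5000)/1.04=21.3654; Δ=(24.8600−-5.5000)/(71.2800−40.9200)=1.0000; B=V−Δ·S=-44.6346
The time-0 hedge costs 21.3654, which is the no-arbitrage price.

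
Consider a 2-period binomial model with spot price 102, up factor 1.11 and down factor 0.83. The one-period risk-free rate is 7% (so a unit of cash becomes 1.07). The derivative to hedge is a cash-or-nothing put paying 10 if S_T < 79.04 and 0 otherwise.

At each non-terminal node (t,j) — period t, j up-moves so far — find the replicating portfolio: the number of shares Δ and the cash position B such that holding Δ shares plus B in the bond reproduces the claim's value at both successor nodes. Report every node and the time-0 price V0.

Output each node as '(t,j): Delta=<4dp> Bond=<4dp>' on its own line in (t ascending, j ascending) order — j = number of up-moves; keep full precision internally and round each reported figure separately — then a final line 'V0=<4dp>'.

Risk-neutral probability p* = (R−d)/(u−d) = (1.07−0.83)/(1.11−0.83) = 0.8571.
Payoff layer (t=2): V(2,0)=10.0000, V(2,1)=0.0000, V(2,2)=0.0000
Node (1,0) S=84.6600: V=(p*·0.0000+(1−p*)·10.0000)/1.07=1.3351; Δ=(0.0000−10.0000)/(93.9726−70.2678)=-0.4219; B=V−Δ·S=37.0494
Node (1,1) S=113.2200: V=(p*·0.0000+(1−p*)·0.0000)/1.07=0.0000; Δ=(0.0000−0.0000)/(125.6742−93.9726)=0.0000; B=V−Δ·S=0.0000
Node (0,0) S=102.0000: V=(p*·0.0000+(1−p*)·1.3351)/1.07=0.1783; Δ=(0.0000−1.3351)/(113.2200−84.6600)=-0.0467; B=V−Δ·S=4.9465
The time-0 hedge costs 0.1783, which is the no-arbitrage price.

(0,0): Delta=-0.0467 Bond=4.9465
(1,0): Delta=-0.4219 Bond=37.0494
(1,1): Delta=0.0000 Bond=0.0000
V0=0.1783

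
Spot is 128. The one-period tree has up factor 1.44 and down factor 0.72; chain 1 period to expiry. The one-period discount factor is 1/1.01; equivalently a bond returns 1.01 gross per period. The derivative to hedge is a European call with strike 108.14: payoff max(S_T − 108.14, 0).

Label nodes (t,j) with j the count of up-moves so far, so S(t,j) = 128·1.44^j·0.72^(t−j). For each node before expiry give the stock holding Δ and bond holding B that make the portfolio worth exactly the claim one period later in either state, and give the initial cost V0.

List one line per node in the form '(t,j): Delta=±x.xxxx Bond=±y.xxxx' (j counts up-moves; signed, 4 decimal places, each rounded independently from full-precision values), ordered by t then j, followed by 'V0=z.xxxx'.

(0,0): Delta=0.8266 Bond=-75.4257
V0=30.3798

The replicating-portfolio and risk-neutral prices coincide; use p* = (1.01−0.72)/(1.44−0.72) = 0.4028 for the latter.
Payoff layer (t=1): V(1,0)=0.0000, V(1,1)=76.1800
Node (0,0) S=128.0000: V=(p*·76.1800+(1−p*)·0.0000)/1.01=30.3798; Δ=(76.1800−0.0000)/(184.3200−92.1600)=0.8266; B=V−Δ·S=-75.4257
Each (Δ,B) replicates both successor values, so the strategy is self-financing and V0 is arbitrage-free.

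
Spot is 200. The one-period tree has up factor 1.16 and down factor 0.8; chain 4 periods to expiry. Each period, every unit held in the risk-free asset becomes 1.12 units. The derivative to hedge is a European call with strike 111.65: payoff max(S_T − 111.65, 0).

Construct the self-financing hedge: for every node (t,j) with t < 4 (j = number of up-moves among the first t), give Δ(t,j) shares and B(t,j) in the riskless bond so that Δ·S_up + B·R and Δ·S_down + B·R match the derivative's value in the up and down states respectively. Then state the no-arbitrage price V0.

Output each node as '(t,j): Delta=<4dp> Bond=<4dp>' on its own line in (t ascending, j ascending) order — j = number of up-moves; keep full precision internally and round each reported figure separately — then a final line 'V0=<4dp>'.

(0,0): Delta=0.9996 Bond=-70.8721
(1,0): Delta=0.9949 Bond=-78.6285
(1,1): Delta=1.0000 Bond=-79.4703
(2,0): Delta=0.9360 Bond=-80.5213
(2,1): Delta=1.0000 Bond=-89.0067
(2,2): Delta=1.0000 Bond=-89.0067
(3,0): Delta=0.1935 Bond=-14.1548
(3,1): Delta=1.0000 Bond=-99.6875
(3,2): Delta=1.0000 Bond=-99.6875
(3,3): Delta=1.0000 Bond=-99.6875
V0=129.0473

The replicating-portfolio and risk-neutral prices coincide; use p* = (1.12−0.8)/(1.16−0.8) = 0.8889 for the latter.
Terminal payoffs: V(4,0)=0.0000, V(4,1)=7.1340, V(4,2)=60.5868, V(4,3)=138.0934, V(4,4)=250.4779
  t=3,j=0: stock 102.4000 → up 118.7840 (V=7.1340), down 81.9200 (V=0.0000). Price 5.6619; hedge Δ=0.1935, bond B=-14.1548.
  t=3,j=1: stock 148.4800 → up 172.2368 (V=60.5868), down 118.7840 (V=7.1340). Price 48.7925; hedge Δ=1.0000, bond B=-99.6875.
  t=3,j=2: stock 215.2960 → up 249.7434 (V=138.0934), down 172.2368 (V=60.5868). Price 115.6085; hedge Δ=1.0000, bond B=-99.6875.
  t=3,j=3: stock 312.1792 → up 362.1279 (V=250.4779), down 249.7434 (V=138.0934). Price 212.4917; hedge Δ=1.0000, bond B=-99.6875.
  t=2,j=0: stock 128.0000 → up 148.4800 (V=48.7925), down 102.4000 (V=5.6619). Price 39.2859; hedge Δ=0.9360, bond B=-80.5213.
  t=2,j=1: stock 185.6000 → up 215.2960 (V=115.6085), down 148.4800 (V=48.7925). Price 96.5933; hedge Δ=1.0000, bond B=-89.0067.
  t=2,j=2: stock 269.1200 → up 312.1792 (V=212.4917), down 215.2960 (V=115.6085). Price 180.1133; hedge Δ=1.0000, bond B=-89.0067.
  t=1,j=0: stock 160.0000 → up 185.6000 (V=96.5933), down 128.0000 (V=39.2859). Price 80.5588; hedge Δ=0.9949, bond B=-78.6285.
  t=1,j=1: stock 232.0000 → up 269.1200 (V=180.1133), down 185.6000 (V=96.5933). Price 152.5297; hedge Δ=1.0000, bond B=-79.4703.
  t=0,j=0: stock 200.0000 → up 232.0000 (V=152.5297), down 160.0000 (V=80.5588). Price 129.0473; hedge Δ=0.9996, bond B=-70.8721.
Each (Δ,B) replicates both successor values, so the strategy is self-financing and V0 is arbitrage-free.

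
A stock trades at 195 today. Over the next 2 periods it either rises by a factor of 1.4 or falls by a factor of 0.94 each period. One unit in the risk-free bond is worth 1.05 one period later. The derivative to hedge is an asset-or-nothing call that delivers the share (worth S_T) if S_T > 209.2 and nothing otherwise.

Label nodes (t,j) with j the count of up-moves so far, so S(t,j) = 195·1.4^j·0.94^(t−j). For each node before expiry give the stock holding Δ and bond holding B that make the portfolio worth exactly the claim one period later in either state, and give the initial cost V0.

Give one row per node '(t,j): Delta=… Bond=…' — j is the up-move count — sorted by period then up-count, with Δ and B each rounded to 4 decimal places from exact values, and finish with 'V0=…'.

(0,0): Delta=2.3919 Bond=-361.9030
(1,0): Delta=3.0435 Bond=-499.4261
(1,1): Delta=1.0000 Bond=0.0000
V0=104.5243

The replicating-portfolio and risk-neutral prices coincide; use p* = (1.05−0.94)/(1.4−0.94) = 0.2391 for the latter.
Terminal values V(2,·): V(2,0)=0.0000, V(2,1)=256.6200, V(2,2)=382.2000
(1,0): S=183.3000. Δ = (V_up−V_dn)/(S_up−S_dn) = (256.6200−0.0000)/(256.6200−172.3020) = 3.0435. V = [p*·256.6200 + (1−p*)·0.0000]/1.05 = 58.4435. B = V − Δ·S = -499.4261.
(1,1): S=273.0000. Δ = (V_up−V_dn)/(S_up−S_dn) = (382.2000−256.6200)/(382.2000−256.6200) = 1.0000. V = [p*·382.2000 + (1−p*)·256.6200]/1.05 = 273.0000. B = V − Δ·S = 0.0000.
(0,0): S=195.0000. Δ = (V_up−V_dn)/(S_up−S_dn) = (273.0000−58.4435)/(273.0000−183.3000) = 2.3919. V = [p*·273.0000 + (1−p*)·58.4435]/1.05 = 104.5243. B = V − Δ·S = -361.9030.
The time-0 hedge costs 104.5243, which is the no-arbitrage price.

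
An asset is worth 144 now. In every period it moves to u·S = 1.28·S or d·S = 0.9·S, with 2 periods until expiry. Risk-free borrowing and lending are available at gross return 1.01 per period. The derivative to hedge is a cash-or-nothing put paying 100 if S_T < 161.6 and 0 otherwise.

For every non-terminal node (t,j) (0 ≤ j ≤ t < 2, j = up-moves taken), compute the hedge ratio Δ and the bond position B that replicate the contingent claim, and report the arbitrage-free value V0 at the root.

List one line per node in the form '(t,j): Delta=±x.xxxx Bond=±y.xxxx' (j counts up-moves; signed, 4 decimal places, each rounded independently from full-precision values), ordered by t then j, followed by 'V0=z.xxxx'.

Since d<R<u, set p* = (R−d)/(u−d) = 0.2895; price each node as the discounted p*-expectation of its children.
Payoff layer (t=2): V(2,0)=100.0000, V(2,1)=0.0000, V(2,2)=0.0000
  t=1,j=0: stock 129.6000 → up 165.8880 (V=0.0000), down 116.6400 (V=100.0000). Price 70.3491; hedge Δ=-2.0305, bond B=333.5070.
  t=1,j=1: stock 184.3200 → up 235.9296 (V=0.0000), down 165.8880 (V=0.0000). Price 0.0000; hedge Δ=0.0000, bond B=0.0000.
  t=0,j=0: stock 144.0000 → up 184.3200 (V=0.0000), down 129.6000 (V=70.3491). Price 49.4900; hedge Δ=-1.2856, bond B=234.6193.
Each (Δ,B) replicates both successor values, so the strategy is self-financing and V0 is arbitrage-free.

(0,0): Delta=-1.2856 Bond=234.6193
(1,0): Delta=-2.0305 Bond=333.5070
(1,1): Delta=0.0000 Bond=0.0000
V0=49.4900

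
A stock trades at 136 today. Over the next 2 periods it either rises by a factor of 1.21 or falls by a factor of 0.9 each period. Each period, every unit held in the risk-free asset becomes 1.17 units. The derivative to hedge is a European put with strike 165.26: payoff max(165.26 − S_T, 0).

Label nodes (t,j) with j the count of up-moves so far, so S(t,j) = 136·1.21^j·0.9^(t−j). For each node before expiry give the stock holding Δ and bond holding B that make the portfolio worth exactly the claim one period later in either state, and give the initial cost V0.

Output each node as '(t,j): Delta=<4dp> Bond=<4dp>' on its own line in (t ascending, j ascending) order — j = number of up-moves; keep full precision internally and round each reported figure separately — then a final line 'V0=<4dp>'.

No-arbitrage ⇒ martingale measure with p* = (R−d)/(u−d) = 0.8710.
Payoff layer (t=2): V(2,0)=55.1000, V(2,1)=17.1560, V(2,2)=0.0000
(1,0): S=122.4000. Δ = (V_up−V_dn)/(S_up−S_dn) = (17.1560−55.1000)/(148.1040−110.1600) = -1.0000. V = [p*·17.1560 + (1−p*)·55.1000]/1.17 = 18.8479. B = V − Δ·S = 141.2479.
(1,1): S=164.5600. Δ = (V_up−V_dn)/(S_up−S_dn) = (0.0000−17.1560)/(199.1176−148.1040) = -0.3363. V = [p*·0.0000 + (1−p*)·17.1560]/1.17 = 1.8920. B = V − Δ·S = 57.2340.
(0,0): S=136.0000. Δ = (V_up−V_dn)/(S_up−S_dn) = (1.8920−18.8479)/(164.5600−122.4000) = -0.4022. V = [p*·1.8920 + (1−p*)·18.8479]/1.17 = 3.4871. B = V − Δ·S = 58.1833.
Root portfolio cost Δ·136+B reproduces V0=3.4871.

(0,0): Delta=-0.4022 Bond=58.1833
(1,0): Delta=-1.0000 Bond=141.2479
(1,1): Delta=-0.3363 Bond=57.2340
V0=3.4871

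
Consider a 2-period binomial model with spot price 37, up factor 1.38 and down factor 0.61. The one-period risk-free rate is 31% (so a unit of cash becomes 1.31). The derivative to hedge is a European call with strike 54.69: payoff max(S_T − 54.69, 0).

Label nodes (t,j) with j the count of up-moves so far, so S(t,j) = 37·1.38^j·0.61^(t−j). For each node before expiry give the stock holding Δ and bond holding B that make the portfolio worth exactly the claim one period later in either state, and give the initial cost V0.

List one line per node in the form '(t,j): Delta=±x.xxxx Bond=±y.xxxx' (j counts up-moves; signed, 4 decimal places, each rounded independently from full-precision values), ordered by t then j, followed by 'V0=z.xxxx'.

(0,0): Delta=0.3842 Bond=-6.6193
(1,0): Delta=0.0000 Bond=0.0000
(1,1): Delta=0.4012 Bond=-9.5384
V0=7.5959

Since d<R<u, set p* = (R−d)/(u−d) = 0.9091; price each node as the discounted p*-expectation of its children.
Payoff layer (t=2): V(2,0)=0.0000, V(2,1)=0.0000, V(2,2)=15.7728
Node (1,0) S=22.5700: V=(p*·0.0000+(1−p*)·0.0000)/1.31=0.0000; Δ=(0.0000−0.0000)/(31.1466−13.7677)=0.0000; B=V−Δ·S=0.0000
Node (1,1) S=51.0600: V=(p*·15.7728+(1−p*)·0.0000)/1.31=10.9457; Δ=(15.7728−0.0000)/(70.4628−31.1466)=0.4012; B=V−Δ·S=-9.5384
Node (0,0) S=37.0000: V=(p*·10.9457+(1−p*)·0.0000)/1.31=7.5959; Δ=(10.9457−0.0000)/(51.0600−22.5700)=0.3842; B=V−Δ·S=-6.6193
Self-financing check: at every node Δ·S+B equals the discounted successor values.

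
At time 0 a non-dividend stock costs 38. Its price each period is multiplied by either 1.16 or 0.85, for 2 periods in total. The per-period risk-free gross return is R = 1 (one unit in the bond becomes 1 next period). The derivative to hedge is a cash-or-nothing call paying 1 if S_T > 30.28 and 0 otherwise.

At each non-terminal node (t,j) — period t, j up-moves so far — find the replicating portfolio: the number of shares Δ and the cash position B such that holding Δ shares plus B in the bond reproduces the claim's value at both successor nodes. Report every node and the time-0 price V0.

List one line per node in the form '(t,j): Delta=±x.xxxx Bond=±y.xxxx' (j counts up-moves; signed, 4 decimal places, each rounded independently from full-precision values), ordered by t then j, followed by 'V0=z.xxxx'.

The replicating-portfolio and risk-neutral prices coincide; use p* = (1−0.85)/(1.16−0.85) = 0.4839 for the latter.
Payoff layer (t=2): V(2,0)=0.0000, V(2,1)=1.0000, V(2,2)=1.0000
  t=1,j=0: stock 32.3000 → up 37.4680 (V=1.0000), down 27.4550 (V=0.0000). Price 0.4839; hedge Δ=0.0999, bond B=-2.7419.
  t=1,j=1: stock 44.0800 → up 51.1328 (V=1.0000), down 37.4680 (V=1.0000). Price 1.0000; hedge Δ=0.0000, bond B=1.0000.
  t=0,j=0: stock 38.0000 → up 44.0800 (V=1.0000), down 32.3000 (V=0.4839). Price 0.7336; hedge Δ=0.0438, bond B=-0.9313.
Root portfolio cost Δ·38+B reproduces V0=0.7336.

(0,0): Delta=0.0438 Bond=-0.9313
(1,0): Delta=0.0999 Bond=-2.7419
(1,1): Delta=0.0000 Bond=1.0000
V0=0.7336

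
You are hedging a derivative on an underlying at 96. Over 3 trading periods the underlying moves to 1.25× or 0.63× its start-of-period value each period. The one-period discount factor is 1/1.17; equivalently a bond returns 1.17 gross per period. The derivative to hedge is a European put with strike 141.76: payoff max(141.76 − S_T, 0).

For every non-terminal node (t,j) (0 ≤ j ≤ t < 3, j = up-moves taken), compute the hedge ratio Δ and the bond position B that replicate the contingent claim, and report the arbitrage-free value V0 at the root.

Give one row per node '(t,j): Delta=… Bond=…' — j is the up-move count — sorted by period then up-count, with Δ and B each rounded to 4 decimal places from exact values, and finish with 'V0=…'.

Since d<R<u, set p* = (R−d)/(u−d) = 0.8710; price each node as the discounted p*-expectation of its children.
Terminal values V(3,·): V(3,0)=117.7555, V(3,1)=94.1320, V(3,2)=47.2600, V(3,3)=0.0000
(2,0): S=38.1024. Δ = (V_up−V_dn)/(S_up−S_dn) = (94.1320−117.7555)/(47.6280−24.0045) = -1.0000. V = [p*·94.1320 + (1−p*)·117.7555]/1.17 = 83.0600. B = V − Δ·S = 121.1624.
(2,1): S=75.6000. Δ = (V_up−V_dn)/(S_up−S_dn) = (47.2600−94.1320)/(94.5000−47.6280) = -1.0000. V = [p*·47.2600 + (1−p*)·94.1320]/1.17 = 45.5624. B = V − Δ·S = 121.1624.
(2,2): S=150.0000. Δ = (V_up−V_dn)/(S_up−S_dn) = (0.0000−47.2600)/(187.5000−94.5000) = -0.5082. V = [p*·0.0000 + (1−p*)·47.2600]/1.17 = 5.2120. B = V − Δ·S = 81.4378.
(1,0): S=60.4800. Δ = (V_up−V_dn)/(S_up−S_dn) = (45.5624−83.0600)/(75.6000−38.1024) = -1.0000. V = [p*·45.5624 + (1−p*)·83.0600]/1.17 = 43.0776. B = V − Δ·S = 103.5576.
(1,1): S=120.0000. Δ = (V_up−V_dn)/(S_up−S_dn) = (5.2120−45.5624)/(150.0000−75.6000) = -0.5423. V = [p*·5.2120 + (1−p*)·45.5624]/1.17 = 8.9047. B = V − Δ·S = 73.9860.
(0,0): S=96.0000. Δ = (V_up−V_dn)/(S_up−S_dn) = (8.9047−43.0776)/(120.0000−60.4800) = -0.5741. V = [p*·8.9047 + (1−p*)·43.0776]/1.17 = 11.3796. B = V − Δ·S = 66.4971.
Check: Δ(0,0)·S0 + B(0,0) = 11.3796 = V0.

(0,0): Delta=-0.5741 Bond=66.4971
(1,0): Delta=-1.0000 Bond=103.5576
(1,1): Delta=-0.5423 Bond=73.9860
(2,0): Delta=-1.0000 Bond=121.1624
(2,1): Delta=-1.0000 Bond=121.1624
(2,2): Delta=-0.5082 Bond=81.4378
V0=11.3796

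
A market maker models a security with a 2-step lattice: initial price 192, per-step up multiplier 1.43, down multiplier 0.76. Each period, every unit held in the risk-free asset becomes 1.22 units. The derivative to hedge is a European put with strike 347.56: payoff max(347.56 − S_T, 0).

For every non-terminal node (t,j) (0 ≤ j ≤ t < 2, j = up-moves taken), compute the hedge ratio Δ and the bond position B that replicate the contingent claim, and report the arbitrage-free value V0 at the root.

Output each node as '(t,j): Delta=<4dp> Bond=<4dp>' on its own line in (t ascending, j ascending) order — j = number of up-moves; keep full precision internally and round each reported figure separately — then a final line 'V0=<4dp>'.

(0,0): Delta=-0.8029 Bond=209.9348
(1,0): Delta=-1.0000 Bond=284.8852
(1,1): Delta=-0.7550 Bond=242.9887
V0=55.7832

No-arbitrage ⇒ martingale measure with p* = (R−d)/(u−d) = 0.6866.
At expiry t=2: V(2,0)=236.6608, V(2,1)=138.8944, V(2,2)=0.0000
(1,0): S=145.9200. Δ = (V_up−V_dn)/(S_up−S_dn) = (138.8944−236.6608)/(208.6656−110.8992) = -1.0000. V = [p*·138.8944 + (1−p*)·236.6608]/1.22 = 138.9652. B = V − Δ·S = 284.8852.
(1,1): S=274.5600. Δ = (V_up−V_dn)/(S_up−S_dn) = (0.0000−138.8944)/(392.6208−208.6656) = -0.7550. V = [p*·0.0000 + (1−p*)·138.8944]/1.22 = 35.6837. B = V − Δ·S = 242.9887.
(0,0): S=192.0000. Δ = (V_up−V_dn)/(S_up−S_dn) = (35.6837−138.9652)/(274.5600−145.9200) = -0.8029. V = [p*·35.6837 + (1−p*)·138.9652]/1.22 = 55.7832. B = V − Δ·S = 209.9348.
The time-0 hedge costs 55.7832, which is the no-arbitrage price.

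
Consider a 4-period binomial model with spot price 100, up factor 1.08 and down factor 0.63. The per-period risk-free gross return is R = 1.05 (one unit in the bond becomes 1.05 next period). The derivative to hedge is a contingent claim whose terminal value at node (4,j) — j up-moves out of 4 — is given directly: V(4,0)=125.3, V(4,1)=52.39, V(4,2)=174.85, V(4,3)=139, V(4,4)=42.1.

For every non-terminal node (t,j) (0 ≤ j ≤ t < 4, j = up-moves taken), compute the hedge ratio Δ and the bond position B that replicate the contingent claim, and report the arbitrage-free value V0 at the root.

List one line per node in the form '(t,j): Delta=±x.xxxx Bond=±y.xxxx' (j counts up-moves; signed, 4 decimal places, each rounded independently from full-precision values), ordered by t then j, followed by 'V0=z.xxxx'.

Risk-neutral probability p* = (R−d)/(u−d) = (1.05−0.63)/(1.08−0.63) = 0.9333.
Terminal values V(4,·): V(4,0)=125.3000, V(4,1)=52.3900, V(4,2)=174.8500, V(4,3)=139.0000, V(4,4)=42.1000
(3,0): S=25.0047. Δ = (V_up−V_dn)/(S_up−S_dn) = (52.3900−125.3000)/(27.0051−15.7530) = -6.4797. V = [p*·52.3900 + (1−p*)·125.3000]/1.05 = 54.5244. B = V − Δ·S = 216.5467.
(3,1): S=42.8652. Δ = (V_up−V_dn)/(S_up−S_dn) = (174.8500−52.3900)/(46.2944−27.0051) = 6.3486. V = [p*·174.8500 + (1−p*)·52.3900]/1.05 = 158.7486. B = V − Δ·S = -113.3848.
(3,2): S=73.4832. Δ = (V_up−V_dn)/(S_up−S_dn) = (139.0000−174.8500)/(79.3619−46.2944) = -1.0841. V = [p*·139.0000 + (1−p*)·174.8500]/1.05 = 134.6571. B = V − Δ·S = 214.3238.
(3,3): S=125.9712. Δ = (V_up−V_dn)/(S_up−S_dn) = (42.1000−139.0000)/(136.0489−79.3619) = -1.7094. V = [p*·42.1000 + (1−p*)·139.0000]/1.05 = 46.2476. B = V − Δ·S = 261.5810.
(2,0): S=39.6900. Δ = (V_up−V_dn)/(S_up−S_dn) = (158.7486−54.5244)/(42.8652−25.0047) = 5.8355. V = [p*·158.7486 + (1−p*)·54.5244]/1.05 = 144.5717. B = V − Δ·S = -87.0375.
(2,1): S=68.0400. Δ = (V_up−V_dn)/(S_up−S_dn) = (134.6571−158.7486)/(73.4832−42.8652) = -0.7868. V = [p*·134.6571 + (1−p*)·158.7486]/1.05 = 129.7745. B = V − Δ·S = 183.3110.
(2,2): S=116.6400. Δ = (V_up−V_dn)/(S_up−S_dn) = (46.2476−134.6571)/(125.9712−73.4832) = -1.6844. V = [p*·46.2476 + (1−p*)·134.6571]/1.05 = 49.6587. B = V − Δ·S = 246.1243.
(1,0): S=63.0000. Δ = (V_up−V_dn)/(S_up−S_dn) = (129.7745−144.5717)/(68.0400−39.6900) = -0.5219. V = [p*·129.7745 + (1−p*)·144.5717]/1.05 = 124.5343. B = V − Δ·S = 157.4169.
(1,1): S=108.0000. Δ = (V_up−V_dn)/(S_up−S_dn) = (49.6587−129.7745)/(116.6400−68.0400) = -1.6485. V = [p*·49.6587 + (1−p*)·129.7745]/1.05 = 52.3807. B = V − Δ·S = 230.4159.
(0,0): S=100.0000. Δ = (V_up−V_dn)/(S_up−S_dn) = (52.3807−124.5343)/(108.0000−63.0000) = -1.6034. V = [p*·52.3807 + (1−p*)·124.5343]/1.05 = 54.4675. B = V − Δ·S = 214.8089.
Root portfolio cost Δ·100+B reproduces V0=54.4675.

(0,0): Delta=-1.6034 Bond=214.8089
(1,0): Delta=-0.5219 Bond=157.4169
(1,1): Delta=-1.6485 Bond=230.4159
(2,0): Delta=5.8355 Bond=-87.0375
(2,1): Delta=-0.7868 Bond=183.3110
(2,2): Delta=-1.6844 Bond=246.1243
(3,0): Delta=-6.4797 Bond=216.5467
(3,1): Delta=6.3486 Bond=-113.3848
(3,2): Delta=-1.0841 Bond=214.3238
(3,3): Delta=-1.7094 Bond=261.5810
V0=54.4675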